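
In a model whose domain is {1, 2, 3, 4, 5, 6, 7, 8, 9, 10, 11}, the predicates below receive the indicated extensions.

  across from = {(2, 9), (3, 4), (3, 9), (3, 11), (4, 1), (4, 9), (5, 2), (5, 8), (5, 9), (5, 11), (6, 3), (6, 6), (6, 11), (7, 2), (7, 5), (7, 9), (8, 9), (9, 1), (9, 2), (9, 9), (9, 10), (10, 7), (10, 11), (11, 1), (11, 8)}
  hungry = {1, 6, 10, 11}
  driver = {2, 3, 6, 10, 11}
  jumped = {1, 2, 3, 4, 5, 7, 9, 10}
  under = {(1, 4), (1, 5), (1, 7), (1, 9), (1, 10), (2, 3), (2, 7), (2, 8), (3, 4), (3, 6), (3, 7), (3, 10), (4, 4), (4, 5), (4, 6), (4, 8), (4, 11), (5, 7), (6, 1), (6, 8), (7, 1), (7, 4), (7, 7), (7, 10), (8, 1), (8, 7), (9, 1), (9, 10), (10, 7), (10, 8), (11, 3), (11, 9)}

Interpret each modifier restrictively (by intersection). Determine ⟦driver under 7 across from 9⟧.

{2, 3}

⟦under 7⟧ = {x : ⟨x, 7⟩ ∈ ⟦under⟧} = {1, 2, 3, 5, 7, 8, 10}
⟦across from 9⟧ = {x : ⟨x, 9⟩ ∈ ⟦across from⟧} = {2, 3, 4, 5, 7, 8, 9}
⟦driver⟧ = {2, 3, 6, 10, 11}
… ∩ ⟦under 7⟧ = {2, 3, 6, 10, 11} ∩ {1, 2, 3, 5, 7, 8, 10} = {2, 3, 10}
… ∩ ⟦across from 9⟧ = {2, 3, 10} ∩ {2, 3, 4, 5, 7, 8, 9} = {2, 3}
So ⟦driver under 7 across from 9⟧ = {2, 3}.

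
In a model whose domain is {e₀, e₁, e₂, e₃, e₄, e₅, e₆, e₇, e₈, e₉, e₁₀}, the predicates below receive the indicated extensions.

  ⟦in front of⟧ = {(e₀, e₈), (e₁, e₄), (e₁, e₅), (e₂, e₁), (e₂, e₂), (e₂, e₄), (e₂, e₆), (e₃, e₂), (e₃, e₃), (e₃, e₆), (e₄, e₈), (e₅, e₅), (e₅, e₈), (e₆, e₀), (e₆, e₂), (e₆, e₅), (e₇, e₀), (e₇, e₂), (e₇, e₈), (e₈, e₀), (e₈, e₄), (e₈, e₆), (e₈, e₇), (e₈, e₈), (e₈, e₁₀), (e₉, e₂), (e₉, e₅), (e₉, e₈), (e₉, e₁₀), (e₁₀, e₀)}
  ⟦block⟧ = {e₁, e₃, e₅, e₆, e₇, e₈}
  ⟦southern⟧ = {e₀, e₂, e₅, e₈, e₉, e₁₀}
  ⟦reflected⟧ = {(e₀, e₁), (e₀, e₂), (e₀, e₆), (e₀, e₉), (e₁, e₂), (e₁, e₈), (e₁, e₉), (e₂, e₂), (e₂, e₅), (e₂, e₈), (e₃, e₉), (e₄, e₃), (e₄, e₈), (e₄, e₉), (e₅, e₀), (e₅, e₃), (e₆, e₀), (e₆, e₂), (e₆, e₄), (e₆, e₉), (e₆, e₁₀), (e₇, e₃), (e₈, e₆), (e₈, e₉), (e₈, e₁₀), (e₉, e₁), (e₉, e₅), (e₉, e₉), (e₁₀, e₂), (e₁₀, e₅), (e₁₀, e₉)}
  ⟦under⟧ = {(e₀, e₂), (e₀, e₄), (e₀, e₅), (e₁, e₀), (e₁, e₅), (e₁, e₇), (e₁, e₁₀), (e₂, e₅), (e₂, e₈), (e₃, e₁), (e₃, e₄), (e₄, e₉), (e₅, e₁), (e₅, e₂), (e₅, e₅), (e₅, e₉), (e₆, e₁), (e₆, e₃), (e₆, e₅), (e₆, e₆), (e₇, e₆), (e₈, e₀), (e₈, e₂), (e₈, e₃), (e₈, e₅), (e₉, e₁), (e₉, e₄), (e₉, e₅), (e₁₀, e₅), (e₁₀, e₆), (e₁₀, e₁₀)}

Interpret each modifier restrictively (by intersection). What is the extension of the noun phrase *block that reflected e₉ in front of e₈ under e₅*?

{e₈}

⟦that reflected e₉⟧ = {x : ⟨x, e₉⟩ ∈ ⟦reflected⟧} = {e₀, e₁, e₃, e₄, e₆, e₈, e₉, e₁₀}
⟦in front of e₈⟧ = {x : ⟨x, e₈⟩ ∈ ⟦in front of⟧} = {e₀, e₄, e₅, e₇, e₈, e₉}
⟦under e₅⟧ = {x : ⟨x, e₅⟩ ∈ ⟦under⟧} = {e₀, e₁, e₂, e₅, e₆, e₈, e₉, e₁₀}
⟦block⟧ = {e₁, e₃, e₅, e₆, e₇, e₈}
… ∩ ⟦that reflected e₉⟧ = {e₁, e₃, e₅, e₆, e₇, e₈} ∩ {e₀, e₁, e₃, e₄, e₆, e₈, e₉, e₁₀} = {e₁, e₃, e₆, e₈}
… ∩ ⟦in front of e₈⟧ = {e₁, e₃, e₆, e₈} ∩ {e₀, e₄, e₅, e₇, e₈, e₉} = {e₈}
… ∩ ⟦under e₅⟧ = {e₈} ∩ {e₀, e₁, e₂, e₅, e₆, e₈, e₉, e₁₀} = {e₈}
So ⟦block that reflected e₉ in front of e₈ under e₅⟧ = {e₈}.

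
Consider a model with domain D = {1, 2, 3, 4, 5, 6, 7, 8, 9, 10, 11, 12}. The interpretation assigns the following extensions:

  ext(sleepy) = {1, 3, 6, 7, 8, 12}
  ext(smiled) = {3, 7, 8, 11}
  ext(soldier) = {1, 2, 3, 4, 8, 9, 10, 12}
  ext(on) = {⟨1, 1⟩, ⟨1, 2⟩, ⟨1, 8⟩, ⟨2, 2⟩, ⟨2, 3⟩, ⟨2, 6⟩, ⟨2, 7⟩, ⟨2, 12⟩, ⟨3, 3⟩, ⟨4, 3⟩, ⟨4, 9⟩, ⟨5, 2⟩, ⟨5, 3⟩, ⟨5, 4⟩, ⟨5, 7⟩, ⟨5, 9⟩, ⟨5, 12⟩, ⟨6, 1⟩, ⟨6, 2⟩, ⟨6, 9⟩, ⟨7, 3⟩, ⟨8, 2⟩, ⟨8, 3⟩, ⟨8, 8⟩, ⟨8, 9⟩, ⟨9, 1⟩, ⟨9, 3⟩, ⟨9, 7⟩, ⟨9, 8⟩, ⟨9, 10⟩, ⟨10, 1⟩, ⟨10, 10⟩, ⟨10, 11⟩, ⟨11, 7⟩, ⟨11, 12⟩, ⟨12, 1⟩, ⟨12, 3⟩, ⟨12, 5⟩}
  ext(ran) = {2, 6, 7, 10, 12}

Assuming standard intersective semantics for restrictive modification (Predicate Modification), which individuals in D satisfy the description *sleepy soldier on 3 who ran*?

⟦on 3⟧ = {x : ⟨x, 3⟩ ∈ ⟦on⟧} = {2, 3, 4, 5, 7, 8, 9, 12}
⟦who ran⟧ = ⟦ran⟧ = {2, 6, 7, 10, 12}
⟦soldier⟧ = {1, 2, 3, 4, 8, 9, 10, 12}
… ∩ ⟦on 3⟧ = {1, 2, 3, 4, 8, 9, 10, 12} ∩ {2, 3, 4, 5, 7, 8, 9, 12} = {2, 3, 4, 8, 9, 12}
… ∩ ⟦who ran⟧ = {2, 3, 4, 8, 9, 12} ∩ {2, 6, 7, 10, 12} = {2, 12}
… ∩ ⟦sleepy⟧ = {2, 12} ∩ {1, 3, 6, 7, 8, 12} = {12}
So ⟦sleepy soldier on 3 who ran⟧ = {12}.

{12}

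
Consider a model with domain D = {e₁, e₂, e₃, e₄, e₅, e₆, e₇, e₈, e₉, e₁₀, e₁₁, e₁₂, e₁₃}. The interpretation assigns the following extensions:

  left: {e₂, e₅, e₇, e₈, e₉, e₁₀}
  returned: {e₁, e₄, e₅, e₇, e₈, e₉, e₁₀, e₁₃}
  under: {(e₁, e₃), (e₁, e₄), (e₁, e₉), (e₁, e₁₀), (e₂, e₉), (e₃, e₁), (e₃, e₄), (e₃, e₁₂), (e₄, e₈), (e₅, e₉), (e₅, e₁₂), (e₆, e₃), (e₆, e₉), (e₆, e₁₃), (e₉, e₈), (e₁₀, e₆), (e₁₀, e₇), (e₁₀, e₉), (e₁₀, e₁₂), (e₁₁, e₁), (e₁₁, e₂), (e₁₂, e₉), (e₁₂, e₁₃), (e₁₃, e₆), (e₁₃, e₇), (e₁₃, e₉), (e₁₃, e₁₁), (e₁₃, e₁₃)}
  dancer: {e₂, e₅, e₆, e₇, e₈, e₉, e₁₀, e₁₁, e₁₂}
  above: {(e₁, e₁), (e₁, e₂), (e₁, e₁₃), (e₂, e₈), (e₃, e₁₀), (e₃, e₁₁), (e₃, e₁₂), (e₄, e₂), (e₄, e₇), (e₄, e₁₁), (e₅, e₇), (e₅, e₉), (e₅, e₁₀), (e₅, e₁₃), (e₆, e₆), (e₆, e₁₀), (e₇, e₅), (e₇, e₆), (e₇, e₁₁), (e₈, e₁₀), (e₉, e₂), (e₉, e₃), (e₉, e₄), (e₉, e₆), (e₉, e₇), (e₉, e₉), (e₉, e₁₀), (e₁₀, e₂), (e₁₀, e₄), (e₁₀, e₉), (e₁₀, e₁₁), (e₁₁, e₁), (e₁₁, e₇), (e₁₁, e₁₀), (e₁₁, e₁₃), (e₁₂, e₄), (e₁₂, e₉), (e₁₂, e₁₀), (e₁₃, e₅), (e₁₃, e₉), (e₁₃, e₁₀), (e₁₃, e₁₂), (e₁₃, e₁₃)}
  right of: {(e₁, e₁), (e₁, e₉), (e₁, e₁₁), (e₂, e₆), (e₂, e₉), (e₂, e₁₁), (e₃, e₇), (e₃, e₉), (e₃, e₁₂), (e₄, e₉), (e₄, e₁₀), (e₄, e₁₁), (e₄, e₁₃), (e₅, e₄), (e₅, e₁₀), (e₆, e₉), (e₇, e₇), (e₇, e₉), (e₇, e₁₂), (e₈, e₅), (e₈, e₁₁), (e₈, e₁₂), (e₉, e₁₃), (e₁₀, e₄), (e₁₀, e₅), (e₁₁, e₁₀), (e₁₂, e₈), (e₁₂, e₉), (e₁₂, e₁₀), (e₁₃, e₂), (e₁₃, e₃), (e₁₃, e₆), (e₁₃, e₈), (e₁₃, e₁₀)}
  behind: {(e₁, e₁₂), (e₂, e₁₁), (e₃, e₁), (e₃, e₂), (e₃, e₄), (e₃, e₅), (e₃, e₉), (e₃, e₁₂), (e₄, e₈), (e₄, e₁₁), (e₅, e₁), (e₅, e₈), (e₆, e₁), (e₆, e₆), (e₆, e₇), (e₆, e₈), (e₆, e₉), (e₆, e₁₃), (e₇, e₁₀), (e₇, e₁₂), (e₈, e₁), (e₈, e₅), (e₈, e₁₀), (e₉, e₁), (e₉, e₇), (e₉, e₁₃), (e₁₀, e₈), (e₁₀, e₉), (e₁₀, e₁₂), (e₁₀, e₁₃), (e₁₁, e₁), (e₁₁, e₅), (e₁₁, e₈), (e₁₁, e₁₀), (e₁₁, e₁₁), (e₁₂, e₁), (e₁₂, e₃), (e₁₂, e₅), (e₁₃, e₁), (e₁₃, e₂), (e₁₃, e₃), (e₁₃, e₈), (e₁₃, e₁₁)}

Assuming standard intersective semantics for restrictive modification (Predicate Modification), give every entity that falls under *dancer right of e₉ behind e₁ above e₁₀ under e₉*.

⟦right of e₉⟧ = {x : ⟨x, e₉⟩ ∈ ⟦right of⟧} = {e₁, e₂, e₃, e₄, e₆, e₇, e₁₂}
⟦behind e₁⟧ = {x : ⟨x, e₁⟩ ∈ ⟦behind⟧} = {e₃, e₅, e₆, e₈, e₉, e₁₁, e₁₂, e₁₃}
⟦above e₁₀⟧ = {x : ⟨x, e₁₀⟩ ∈ ⟦above⟧} = {e₃, e₅, e₆, e₈, e₉, e₁₁, e₁₂, e₁₃}
⟦under e₉⟧ = {x : ⟨x, e₉⟩ ∈ ⟦under⟧} = {e₁, e₂, e₅, e₆, e₁₀, e₁₂, e₁₃}
⟦dancer⟧ = {e₂, e₅, e₆, e₇, e₈, e₉, e₁₀, e₁₁, e₁₂}
… ∩ ⟦right of e₉⟧ = {e₂, e₅, e₆, e₇, e₈, e₉, e₁₀, e₁₁, e₁₂} ∩ {e₁, e₂, e₃, e₄, e₆, e₇, e₁₂} = {e₂, e₆, e₇, e₁₂}
… ∩ ⟦behind e₁⟧ = {e₂, e₆, e₇, e₁₂} ∩ {e₃, e₅, e₆, e₈, e₉, e₁₁, e₁₂, e₁₃} = {e₆, e₁₂}
… ∩ ⟦above e₁₀⟧ = {e₆, e₁₂} ∩ {e₃, e₅, e₆, e₈, e₉, e₁₁, e₁₂, e₁₃} = {e₆, e₁₂}
… ∩ ⟦under e₉⟧ = {e₆, e₁₂} ∩ {e₁, e₂, e₅, e₆, e₁₀, e₁₂, e₁₃} = {e₆, e₁₂}
So ⟦dancer right of e₉ behind e₁ above e₁₀ under e₉⟧ = {e₆, e₁₂}.

{e₆, e₁₂}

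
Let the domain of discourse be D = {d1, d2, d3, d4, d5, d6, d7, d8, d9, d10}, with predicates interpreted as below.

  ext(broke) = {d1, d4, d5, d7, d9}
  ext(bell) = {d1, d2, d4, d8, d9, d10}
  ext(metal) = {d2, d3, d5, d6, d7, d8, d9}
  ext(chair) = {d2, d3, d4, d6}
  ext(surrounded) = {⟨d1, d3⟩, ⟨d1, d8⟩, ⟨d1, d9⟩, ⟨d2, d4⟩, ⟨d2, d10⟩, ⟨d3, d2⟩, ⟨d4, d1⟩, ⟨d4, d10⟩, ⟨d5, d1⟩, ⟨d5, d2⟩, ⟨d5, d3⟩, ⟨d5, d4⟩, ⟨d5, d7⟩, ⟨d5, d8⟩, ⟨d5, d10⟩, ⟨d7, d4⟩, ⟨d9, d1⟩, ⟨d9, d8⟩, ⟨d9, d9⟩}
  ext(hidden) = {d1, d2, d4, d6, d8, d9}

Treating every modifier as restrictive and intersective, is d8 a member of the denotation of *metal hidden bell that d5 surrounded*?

⟦that d5 surrounded⟧ = {x : ⟨d5, x⟩ ∈ ⟦surrounded⟧} = {d1, d2, d3, d4, d7, d8, d10}
⟦bell⟧ = {d1, d2, d4, d8, d9, d10}
… ∩ ⟦that d5 surrounded⟧ = {d1, d2, d4, d8, d9, d10} ∩ {d1, d2, d3, d4, d7, d8, d10} = {d1, d2, d4, d8, d10}
… ∩ ⟦metal⟧ = {d1, d2, d4, d8, d10} ∩ {d2, d3, d5, d6, d7, d8, d9} = {d2, d8}
… ∩ ⟦hidden⟧ = {d2, d8} ∩ {d1, d2, d4, d6, d8, d9} = {d2, d8}
⟦metal hidden bell that d5 surrounded⟧ = {d2, d8}; d8 ∈ this set.

yes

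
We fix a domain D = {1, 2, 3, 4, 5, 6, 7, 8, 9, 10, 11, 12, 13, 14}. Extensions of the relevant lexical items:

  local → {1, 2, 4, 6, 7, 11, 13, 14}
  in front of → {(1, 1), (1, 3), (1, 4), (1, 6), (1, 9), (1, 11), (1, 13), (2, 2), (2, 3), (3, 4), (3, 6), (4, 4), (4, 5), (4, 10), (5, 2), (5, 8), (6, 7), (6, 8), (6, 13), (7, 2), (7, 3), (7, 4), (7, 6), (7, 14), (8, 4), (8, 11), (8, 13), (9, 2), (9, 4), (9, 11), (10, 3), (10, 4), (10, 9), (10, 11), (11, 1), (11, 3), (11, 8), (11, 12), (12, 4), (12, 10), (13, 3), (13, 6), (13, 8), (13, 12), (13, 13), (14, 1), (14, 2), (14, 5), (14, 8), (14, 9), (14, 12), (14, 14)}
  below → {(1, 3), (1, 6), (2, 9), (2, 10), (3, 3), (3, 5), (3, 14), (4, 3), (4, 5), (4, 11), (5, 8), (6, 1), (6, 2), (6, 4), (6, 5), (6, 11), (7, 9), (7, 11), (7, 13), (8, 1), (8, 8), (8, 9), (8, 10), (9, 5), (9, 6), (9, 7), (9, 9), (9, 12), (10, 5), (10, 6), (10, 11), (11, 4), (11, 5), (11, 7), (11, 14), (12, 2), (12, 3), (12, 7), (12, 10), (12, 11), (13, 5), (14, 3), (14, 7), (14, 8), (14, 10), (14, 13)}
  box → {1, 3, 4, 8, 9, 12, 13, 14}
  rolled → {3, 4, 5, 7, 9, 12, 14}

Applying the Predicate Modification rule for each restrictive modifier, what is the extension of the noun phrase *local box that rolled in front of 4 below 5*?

⟦that rolled⟧ = ⟦rolled⟧ = {3, 4, 5, 7, 9, 12, 14}
⟦in front of 4⟧ = {x : ⟨x, 4⟩ ∈ ⟦in front of⟧} = {1, 3, 4, 7, 8, 9, 10, 12}
⟦below 5⟧ = {x : ⟨x, 5⟩ ∈ ⟦below⟧} = {3, 4, 6, 9, 10, 11, 13}
⟦box⟧ = {1, 3, 4, 8, 9, 12, 13, 14}
… ∩ ⟦that rolled⟧ = {1, 3, 4, 8, 9, 12, 13, 14} ∩ {3, 4, 5, 7, 9, 12, 14} = {3, 4, 9, 12, 14}
… ∩ ⟦in front of 4⟧ = {3, 4, 9, 12, 14} ∩ {1, 3, 4, 7, 8, 9, 10, 12} = {3, 4, 9, 12}
… ∩ ⟦below 5⟧ = {3, 4, 9, 12} ∩ {3, 4, 6, 9, 10, 11, 13} = {3, 4, 9}
… ∩ ⟦local⟧ = {3, 4, 9} ∩ {1, 2, 4, 6, 7, 11, 13, 14} = {4}
So ⟦local box that rolled in front of 4 below 5⟧ = {4}.

{4}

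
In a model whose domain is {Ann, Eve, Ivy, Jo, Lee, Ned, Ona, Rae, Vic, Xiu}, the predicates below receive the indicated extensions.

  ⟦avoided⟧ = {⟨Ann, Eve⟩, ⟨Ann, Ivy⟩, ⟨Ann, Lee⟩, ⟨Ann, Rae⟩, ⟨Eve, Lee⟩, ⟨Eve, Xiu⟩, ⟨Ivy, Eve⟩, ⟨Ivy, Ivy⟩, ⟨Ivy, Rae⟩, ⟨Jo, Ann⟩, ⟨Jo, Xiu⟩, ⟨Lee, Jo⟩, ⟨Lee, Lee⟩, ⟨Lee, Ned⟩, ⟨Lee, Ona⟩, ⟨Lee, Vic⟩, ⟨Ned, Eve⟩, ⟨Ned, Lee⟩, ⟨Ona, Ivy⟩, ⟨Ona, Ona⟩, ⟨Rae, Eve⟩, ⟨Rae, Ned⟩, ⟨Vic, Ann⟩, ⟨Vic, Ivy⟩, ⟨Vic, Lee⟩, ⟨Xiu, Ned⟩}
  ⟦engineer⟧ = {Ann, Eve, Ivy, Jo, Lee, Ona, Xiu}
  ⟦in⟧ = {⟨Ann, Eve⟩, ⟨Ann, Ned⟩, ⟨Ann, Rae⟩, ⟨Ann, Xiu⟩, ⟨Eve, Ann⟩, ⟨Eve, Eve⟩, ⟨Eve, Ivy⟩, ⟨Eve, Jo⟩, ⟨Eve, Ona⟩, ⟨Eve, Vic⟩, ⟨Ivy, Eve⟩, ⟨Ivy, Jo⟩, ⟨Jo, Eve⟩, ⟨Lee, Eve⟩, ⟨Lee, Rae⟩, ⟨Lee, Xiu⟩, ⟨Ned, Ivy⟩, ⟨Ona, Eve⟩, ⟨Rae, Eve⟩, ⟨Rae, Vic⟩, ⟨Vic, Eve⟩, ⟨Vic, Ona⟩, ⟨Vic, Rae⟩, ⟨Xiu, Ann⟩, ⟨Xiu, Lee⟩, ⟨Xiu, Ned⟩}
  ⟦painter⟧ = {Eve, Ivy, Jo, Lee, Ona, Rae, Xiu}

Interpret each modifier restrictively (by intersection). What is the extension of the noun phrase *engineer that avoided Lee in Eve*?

{Ann, Eve, Lee}

⟦that avoided Lee⟧ = {x : ⟨x, Lee⟩ ∈ ⟦avoided⟧} = {Ann, Eve, Lee, Ned, Vic}
⟦in Eve⟧ = {x : ⟨x, Eve⟩ ∈ ⟦in⟧} = {Ann, Eve, Ivy, Jo, Lee, Ona, Rae, Vic}
⟦engineer⟧ = {Ann, Eve, Ivy, Jo, Lee, Ona, Xiu}
… ∩ ⟦that avoided Lee⟧ = {Ann, Eve, Ivy, Jo, Lee, Ona, Xiu} ∩ {Ann, Eve, Lee, Ned, Vic} = {Ann, Eve, Lee}
… ∩ ⟦in Eve⟧ = {Ann, Eve, Lee} ∩ {Ann, Eve, Ivy, Jo, Lee, Ona, Rae, Vic} = {Ann, Eve, Lee}
So ⟦engineer that avoided Lee in Eve⟧ = {Ann, Eve, Lee}.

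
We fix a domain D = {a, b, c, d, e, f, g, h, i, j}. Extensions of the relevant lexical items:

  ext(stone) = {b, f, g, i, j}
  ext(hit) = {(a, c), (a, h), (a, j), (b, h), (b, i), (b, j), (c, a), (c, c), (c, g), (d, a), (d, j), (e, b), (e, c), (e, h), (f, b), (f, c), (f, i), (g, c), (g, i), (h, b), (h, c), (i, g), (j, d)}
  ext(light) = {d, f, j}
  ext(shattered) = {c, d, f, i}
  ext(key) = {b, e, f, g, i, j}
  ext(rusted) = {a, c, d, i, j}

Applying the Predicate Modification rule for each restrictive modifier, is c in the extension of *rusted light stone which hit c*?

no

⟦which hit c⟧ = {x : ⟨x, c⟩ ∈ ⟦hit⟧} = {a, c, e, f, g, h}
⟦stone⟧ = {b, f, g, i, j}
… ∩ ⟦which hit c⟧ = {b, f, g, i, j} ∩ {a, c, e, f, g, h} = {f, g}
… ∩ ⟦rusted⟧ = {f, g} ∩ {a, c, d, i, j} = ∅
… ∩ ⟦light⟧ = ∅ ∩ {d, f, j} = ∅
⟦rusted light stone which hit c⟧ = ∅; c ∉ this set.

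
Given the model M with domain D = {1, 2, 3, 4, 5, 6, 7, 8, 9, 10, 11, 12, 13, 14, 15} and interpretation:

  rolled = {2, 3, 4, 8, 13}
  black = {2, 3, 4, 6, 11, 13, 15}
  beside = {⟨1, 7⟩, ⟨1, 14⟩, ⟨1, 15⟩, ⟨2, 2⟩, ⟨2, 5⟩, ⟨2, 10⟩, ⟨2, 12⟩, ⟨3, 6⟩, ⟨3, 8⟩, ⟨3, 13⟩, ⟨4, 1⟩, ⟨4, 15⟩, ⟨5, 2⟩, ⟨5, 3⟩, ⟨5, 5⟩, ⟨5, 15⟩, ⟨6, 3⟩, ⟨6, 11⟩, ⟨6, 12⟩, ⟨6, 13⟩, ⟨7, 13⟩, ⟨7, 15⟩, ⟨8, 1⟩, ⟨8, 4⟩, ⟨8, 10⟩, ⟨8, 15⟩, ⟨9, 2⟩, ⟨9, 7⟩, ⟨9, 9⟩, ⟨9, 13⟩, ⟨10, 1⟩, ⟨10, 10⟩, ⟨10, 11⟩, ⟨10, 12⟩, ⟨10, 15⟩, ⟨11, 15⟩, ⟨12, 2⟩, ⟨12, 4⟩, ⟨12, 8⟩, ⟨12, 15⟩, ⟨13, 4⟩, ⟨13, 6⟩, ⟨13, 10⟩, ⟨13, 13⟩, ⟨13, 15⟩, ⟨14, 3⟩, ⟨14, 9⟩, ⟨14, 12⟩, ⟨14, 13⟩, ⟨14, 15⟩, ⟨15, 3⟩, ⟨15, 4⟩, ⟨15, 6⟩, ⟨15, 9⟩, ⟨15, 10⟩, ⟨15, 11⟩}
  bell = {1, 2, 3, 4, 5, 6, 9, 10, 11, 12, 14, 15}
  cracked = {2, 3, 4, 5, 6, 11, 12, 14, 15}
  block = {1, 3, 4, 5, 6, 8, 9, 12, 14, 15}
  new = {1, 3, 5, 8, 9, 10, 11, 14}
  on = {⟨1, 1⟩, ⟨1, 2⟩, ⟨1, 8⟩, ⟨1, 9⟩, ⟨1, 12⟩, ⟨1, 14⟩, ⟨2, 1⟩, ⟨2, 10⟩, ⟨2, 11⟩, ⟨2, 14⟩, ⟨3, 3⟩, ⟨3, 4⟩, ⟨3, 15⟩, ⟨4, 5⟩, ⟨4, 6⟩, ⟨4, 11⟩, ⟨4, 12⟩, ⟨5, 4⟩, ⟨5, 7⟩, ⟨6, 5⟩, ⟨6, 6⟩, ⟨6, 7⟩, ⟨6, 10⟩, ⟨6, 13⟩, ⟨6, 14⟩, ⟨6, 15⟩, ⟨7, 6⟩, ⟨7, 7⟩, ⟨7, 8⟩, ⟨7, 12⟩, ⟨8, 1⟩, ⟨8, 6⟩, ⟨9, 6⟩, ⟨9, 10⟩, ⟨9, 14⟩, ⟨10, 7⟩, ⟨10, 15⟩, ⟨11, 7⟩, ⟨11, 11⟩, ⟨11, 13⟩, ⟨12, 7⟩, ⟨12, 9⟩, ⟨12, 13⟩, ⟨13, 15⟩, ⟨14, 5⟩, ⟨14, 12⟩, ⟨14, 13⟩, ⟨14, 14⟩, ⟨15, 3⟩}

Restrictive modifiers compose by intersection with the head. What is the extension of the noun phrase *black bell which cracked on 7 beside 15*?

⟦which cracked⟧ = ⟦cracked⟧ = {2, 3, 4, 5, 6, 11, 12, 14, 15}
⟦on 7⟧ = {x : ⟨x, 7⟩ ∈ ⟦on⟧} = {5, 6, 7, 10, 11, 12}
⟦beside 15⟧ = {x : ⟨x, 15⟩ ∈ ⟦beside⟧} = {1, 4, 5, 7, 8, 10, 11, 12, 13, 14}
⟦bell⟧ = {1, 2, 3, 4, 5, 6, 9, 10, 11, 12, 14, 15}
… ∩ ⟦which cracked⟧ = {1, 2, 3, 4, 5, 6, 9, 10, 11, 12, 14, 15} ∩ {2, 3, 4, 5, 6, 11, 12, 14, 15} = {2, 3, 4, 5, 6, 11, 12, 14, 15}
… ∩ ⟦on 7⟧ = {2, 3, 4, 5, 6, 11, 12, 14, 15} ∩ {5, 6, 7, 10, 11, 12} = {5, 6, 11, 12}
… ∩ ⟦beside 15⟧ = {5, 6, 11, 12} ∩ {1, 4, 5, 7, 8, 10, 11, 12, 13, 14} = {5, 11, 12}
… ∩ ⟦black⟧ = {5, 11, 12} ∩ {2, 3, 4, 6, 11, 13, 15} = {11}
So ⟦black bell which cracked on 7 beside 15⟧ = {11}.

{11}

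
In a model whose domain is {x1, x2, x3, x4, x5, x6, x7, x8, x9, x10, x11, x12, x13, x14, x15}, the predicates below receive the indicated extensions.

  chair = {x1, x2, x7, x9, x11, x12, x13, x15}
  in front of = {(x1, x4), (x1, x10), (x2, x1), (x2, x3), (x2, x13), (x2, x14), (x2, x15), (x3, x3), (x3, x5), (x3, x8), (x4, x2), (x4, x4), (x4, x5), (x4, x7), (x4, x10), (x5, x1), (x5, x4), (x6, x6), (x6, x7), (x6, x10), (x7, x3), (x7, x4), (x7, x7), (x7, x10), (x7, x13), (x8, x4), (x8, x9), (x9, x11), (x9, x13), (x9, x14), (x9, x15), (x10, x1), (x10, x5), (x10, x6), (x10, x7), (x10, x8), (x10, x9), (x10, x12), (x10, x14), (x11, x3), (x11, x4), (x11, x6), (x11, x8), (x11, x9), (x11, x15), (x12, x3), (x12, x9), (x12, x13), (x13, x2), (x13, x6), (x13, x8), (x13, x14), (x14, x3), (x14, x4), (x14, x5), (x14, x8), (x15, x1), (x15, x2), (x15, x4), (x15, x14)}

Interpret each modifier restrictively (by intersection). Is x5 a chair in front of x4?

⟦in front of x4⟧ = {x : ⟨x, x4⟩ ∈ ⟦in front of⟧} = {x1, x4, x5, x7, x8, x11, x14, x15}
⟦chair⟧ = {x1, x2, x7, x9, x11, x12, x13, x15}
… ∩ ⟦in front of x4⟧ = {x1, x2, x7, x9, x11, x12, x13, x15} ∩ {x1, x4, x5, x7, x8, x11, x14, x15} = {x1, x7, x11, x15}
⟦chair in front of x4⟧ = {x1, x7, x11, x15}; x5 ∉ this set.

no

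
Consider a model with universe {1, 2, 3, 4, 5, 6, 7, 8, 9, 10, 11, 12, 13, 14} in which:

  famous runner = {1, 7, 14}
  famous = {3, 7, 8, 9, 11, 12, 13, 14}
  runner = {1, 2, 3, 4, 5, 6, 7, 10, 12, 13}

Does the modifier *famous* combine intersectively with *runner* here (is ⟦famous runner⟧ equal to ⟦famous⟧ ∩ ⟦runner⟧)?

no

⟦famous⟧ ∩ ⟦runner⟧ = {3, 7, 8, 9, 11, 12, 13, 14} ∩ {1, 2, 3, 4, 5, 6, 7, 10, 12, 13} = {3, 7, 12, 13}
Observed ⟦famous runner⟧ = {1, 7, 14}.
These differ, so the modifier is not intersective in this model.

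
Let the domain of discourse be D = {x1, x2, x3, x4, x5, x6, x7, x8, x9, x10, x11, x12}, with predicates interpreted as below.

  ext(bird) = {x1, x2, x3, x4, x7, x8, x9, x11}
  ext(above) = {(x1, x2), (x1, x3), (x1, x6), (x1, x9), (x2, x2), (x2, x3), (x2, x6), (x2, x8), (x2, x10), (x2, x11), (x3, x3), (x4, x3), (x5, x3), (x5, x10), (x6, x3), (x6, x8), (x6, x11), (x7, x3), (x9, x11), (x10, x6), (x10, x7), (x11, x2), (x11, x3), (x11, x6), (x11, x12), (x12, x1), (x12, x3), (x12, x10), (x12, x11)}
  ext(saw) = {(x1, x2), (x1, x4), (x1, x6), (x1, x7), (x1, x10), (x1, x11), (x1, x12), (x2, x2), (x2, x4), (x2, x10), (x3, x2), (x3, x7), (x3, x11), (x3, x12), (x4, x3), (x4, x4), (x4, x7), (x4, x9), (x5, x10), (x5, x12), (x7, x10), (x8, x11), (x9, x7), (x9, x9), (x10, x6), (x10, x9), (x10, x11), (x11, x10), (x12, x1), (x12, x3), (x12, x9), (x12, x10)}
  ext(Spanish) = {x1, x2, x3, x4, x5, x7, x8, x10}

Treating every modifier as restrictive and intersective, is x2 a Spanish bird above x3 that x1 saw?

⟦above x3⟧ = {x : ⟨x, x3⟩ ∈ ⟦above⟧} = {x1, x2, x3, x4, x5, x6, x7, x11, x12}
⟦that x1 saw⟧ = {x : ⟨x1, x⟩ ∈ ⟦saw⟧} = {x2, x4, x6, x7, x10, x11, x12}
⟦bird⟧ = {x1, x2, x3, x4, x7, x8, x9, x11}
… ∩ ⟦above x3⟧ = {x1, x2, x3, x4, x7, x8, x9, x11} ∩ {x1, x2, x3, x4, x5, x6, x7, x11, x12} = {x1, x2, x3, x4, x7, x11}
… ∩ ⟦that x1 saw⟧ = {x1, x2, x3, x4, x7, x11} ∩ {x2, x4, x6, x7, x10, x11, x12} = {x2, x4, x7, x11}
… ∩ ⟦Spanish⟧ = {x2, x4, x7, x11} ∩ {x1, x2, x3, x4, x5, x7, x8, x10} = {x2, x4, x7}
⟦Spanish bird above x3 that x1 saw⟧ = {x2, x4, x7}; x2 ∈ this set.

yes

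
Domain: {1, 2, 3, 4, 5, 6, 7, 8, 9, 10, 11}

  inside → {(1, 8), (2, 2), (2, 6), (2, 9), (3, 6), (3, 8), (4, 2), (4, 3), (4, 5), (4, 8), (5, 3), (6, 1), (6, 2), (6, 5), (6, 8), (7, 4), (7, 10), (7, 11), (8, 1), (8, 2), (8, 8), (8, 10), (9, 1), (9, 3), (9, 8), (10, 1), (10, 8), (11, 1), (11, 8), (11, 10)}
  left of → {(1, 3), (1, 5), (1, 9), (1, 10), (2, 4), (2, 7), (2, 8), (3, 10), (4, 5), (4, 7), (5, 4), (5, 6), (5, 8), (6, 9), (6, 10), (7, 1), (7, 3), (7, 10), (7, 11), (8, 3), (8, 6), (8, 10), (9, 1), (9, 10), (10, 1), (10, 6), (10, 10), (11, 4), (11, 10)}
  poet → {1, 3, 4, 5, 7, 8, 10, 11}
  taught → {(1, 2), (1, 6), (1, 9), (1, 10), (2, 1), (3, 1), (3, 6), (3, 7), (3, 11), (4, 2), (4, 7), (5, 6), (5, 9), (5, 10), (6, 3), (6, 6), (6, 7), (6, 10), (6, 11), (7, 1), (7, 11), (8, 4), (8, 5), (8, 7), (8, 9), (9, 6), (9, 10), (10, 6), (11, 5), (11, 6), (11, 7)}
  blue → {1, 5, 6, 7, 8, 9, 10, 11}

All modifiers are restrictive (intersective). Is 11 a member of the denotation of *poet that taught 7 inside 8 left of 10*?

⟦that taught 7⟧ = {x : ⟨x, 7⟩ ∈ ⟦taught⟧} = {3, 4, 6, 8, 11}
⟦inside 8⟧ = {x : ⟨x, 8⟩ ∈ ⟦inside⟧} = {1, 3, 4, 6, 8, 9, 10, 11}
⟦left of 10⟧ = {x : ⟨x, 10⟩ ∈ ⟦left of⟧} = {1, 3, 6, 7, 8, 9, 10, 11}
⟦poet⟧ = {1, 3, 4, 5, 7, 8, 10, 11}
… ∩ ⟦that taught 7⟧ = {1, 3, 4, 5, 7, 8, 10, 11} ∩ {3, 4, 6, 8, 11} = {3, 4, 8, 11}
… ∩ ⟦inside 8⟧ = {3, 4, 8, 11} ∩ {1, 3, 4, 6, 8, 9, 10, 11} = {3, 4, 8, 11}
… ∩ ⟦left of 10⟧ = {3, 4, 8, 11} ∩ {1, 3, 6, 7, 8, 9, 10, 11} = {3, 8, 11}
⟦poet that taught 7 inside 8 left of 10⟧ = {3, 8, 11}; 11 ∈ this set.

yes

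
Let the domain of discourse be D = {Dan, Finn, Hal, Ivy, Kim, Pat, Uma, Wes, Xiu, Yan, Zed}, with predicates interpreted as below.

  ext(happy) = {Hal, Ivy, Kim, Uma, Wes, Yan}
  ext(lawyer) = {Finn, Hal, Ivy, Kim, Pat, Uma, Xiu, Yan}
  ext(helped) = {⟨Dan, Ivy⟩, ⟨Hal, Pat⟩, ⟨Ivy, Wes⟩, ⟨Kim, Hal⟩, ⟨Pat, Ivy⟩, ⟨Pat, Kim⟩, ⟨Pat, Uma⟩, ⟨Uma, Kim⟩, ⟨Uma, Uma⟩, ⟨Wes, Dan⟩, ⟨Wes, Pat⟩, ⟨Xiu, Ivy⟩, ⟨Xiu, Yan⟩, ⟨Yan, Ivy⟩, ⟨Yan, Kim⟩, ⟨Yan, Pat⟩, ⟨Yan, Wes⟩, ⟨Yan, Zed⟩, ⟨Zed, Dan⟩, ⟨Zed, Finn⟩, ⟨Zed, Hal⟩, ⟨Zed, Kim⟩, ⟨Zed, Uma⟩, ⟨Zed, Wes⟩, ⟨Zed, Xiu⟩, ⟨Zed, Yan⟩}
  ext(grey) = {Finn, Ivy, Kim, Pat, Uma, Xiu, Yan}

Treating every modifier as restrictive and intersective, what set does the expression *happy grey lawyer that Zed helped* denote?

{Kim, Uma, Yan}

⟦that Zed helped⟧ = {x : ⟨Zed, x⟩ ∈ ⟦helped⟧} = {Dan, Finn, Hal, Kim, Uma, Wes, Xiu, Yan}
⟦lawyer⟧ = {Finn, Hal, Ivy, Kim, Pat, Uma, Xiu, Yan}
… ∩ ⟦that Zed helped⟧ = {Finn, Hal, Ivy, Kim, Pat, Uma, Xiu, Yan} ∩ {Dan, Finn, Hal, Kim, Uma, Wes, Xiu, Yan} = {Finn, Hal, Kim, Uma, Xiu, Yan}
… ∩ ⟦happy⟧ = {Finn, Hal, Kim, Uma, Xiu, Yan} ∩ {Hal, Ivy, Kim, Uma, Wes, Yan} = {Hal, Kim, Uma, Yan}
… ∩ ⟦grey⟧ = {Hal, Kim, Uma, Yan} ∩ {Finn, Ivy, Kim, Pat, Uma, Xiu, Yan} = {Kim, Uma, Yan}
So ⟦happy grey lawyer that Zed helped⟧ = {Kim, Uma, Yan}.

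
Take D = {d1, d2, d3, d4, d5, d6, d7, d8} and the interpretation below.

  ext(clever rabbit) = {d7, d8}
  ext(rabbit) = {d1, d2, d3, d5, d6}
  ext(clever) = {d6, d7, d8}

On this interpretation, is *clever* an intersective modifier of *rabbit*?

no

⟦clever⟧ ∩ ⟦rabbit⟧ = {d6, d7, d8} ∩ {d1, d2, d3, d5, d6} = {d6}
Observed ⟦clever rabbit⟧ = {d7, d8}.
These differ, so the modifier is not intersective in this model.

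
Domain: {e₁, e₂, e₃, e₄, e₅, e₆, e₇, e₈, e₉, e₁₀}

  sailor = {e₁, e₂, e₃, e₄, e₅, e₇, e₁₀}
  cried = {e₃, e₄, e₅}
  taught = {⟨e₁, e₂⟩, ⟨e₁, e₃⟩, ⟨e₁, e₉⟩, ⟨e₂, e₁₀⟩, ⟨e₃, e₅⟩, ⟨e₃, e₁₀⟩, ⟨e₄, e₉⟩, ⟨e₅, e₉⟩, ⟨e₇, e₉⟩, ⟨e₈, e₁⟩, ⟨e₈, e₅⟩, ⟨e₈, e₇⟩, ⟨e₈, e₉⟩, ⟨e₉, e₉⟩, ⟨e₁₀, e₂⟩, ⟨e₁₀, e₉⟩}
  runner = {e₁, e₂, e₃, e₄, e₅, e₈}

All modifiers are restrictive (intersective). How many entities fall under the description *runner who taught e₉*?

4

⟦who taught e₉⟧ = {x : ⟨x, e₉⟩ ∈ ⟦taught⟧} = {e₁, e₄, e₅, e₇, e₈, e₉, e₁₀}
⟦runner⟧ = {e₁, e₂, e₃, e₄, e₅, e₈}
… ∩ ⟦who taught e₉⟧ = {e₁, e₂, e₃, e₄, e₅, e₈} ∩ {e₁, e₄, e₅, e₇, e₈, e₉, e₁₀} = {e₁, e₄, e₅, e₈}
⟦runner who taught e₉⟧ = {e₁, e₄, e₅, e₈}, so the cardinality is 4.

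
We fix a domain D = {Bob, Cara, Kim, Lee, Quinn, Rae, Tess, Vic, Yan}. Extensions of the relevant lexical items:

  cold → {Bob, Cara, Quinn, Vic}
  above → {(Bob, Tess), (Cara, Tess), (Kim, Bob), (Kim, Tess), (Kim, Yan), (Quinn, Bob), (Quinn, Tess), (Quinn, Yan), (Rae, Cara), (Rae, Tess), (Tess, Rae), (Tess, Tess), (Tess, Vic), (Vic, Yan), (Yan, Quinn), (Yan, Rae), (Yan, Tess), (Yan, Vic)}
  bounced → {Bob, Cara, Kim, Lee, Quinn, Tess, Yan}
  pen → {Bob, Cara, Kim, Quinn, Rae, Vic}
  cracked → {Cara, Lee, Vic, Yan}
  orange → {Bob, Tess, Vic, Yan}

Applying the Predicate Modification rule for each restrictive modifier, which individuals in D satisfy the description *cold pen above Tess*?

⟦above Tess⟧ = {x : ⟨x, Tess⟩ ∈ ⟦above⟧} = {Bob, Cara, Kim, Quinn, Rae, Tess, Yan}
⟦pen⟧ = {Bob, Cara, Kim, Quinn, Rae, Vic}
… ∩ ⟦above Tess⟧ = {Bob, Cara, Kim, Quinn, Rae, Vic} ∩ {Bob, Cara, Kim, Quinn, Rae, Tess, Yan} = {Bob, Cara, Kim, Quinn, Rae}
… ∩ ⟦cold⟧ = {Bob, Cara, Kim, Quinn, Rae} ∩ {Bob, Cara, Quinn, Vic} = {Bob, Cara, Quinn}
So ⟦cold pen above Tess⟧ = {Bob, Cara, Quinn}.

{Bob, Cara, Quinn}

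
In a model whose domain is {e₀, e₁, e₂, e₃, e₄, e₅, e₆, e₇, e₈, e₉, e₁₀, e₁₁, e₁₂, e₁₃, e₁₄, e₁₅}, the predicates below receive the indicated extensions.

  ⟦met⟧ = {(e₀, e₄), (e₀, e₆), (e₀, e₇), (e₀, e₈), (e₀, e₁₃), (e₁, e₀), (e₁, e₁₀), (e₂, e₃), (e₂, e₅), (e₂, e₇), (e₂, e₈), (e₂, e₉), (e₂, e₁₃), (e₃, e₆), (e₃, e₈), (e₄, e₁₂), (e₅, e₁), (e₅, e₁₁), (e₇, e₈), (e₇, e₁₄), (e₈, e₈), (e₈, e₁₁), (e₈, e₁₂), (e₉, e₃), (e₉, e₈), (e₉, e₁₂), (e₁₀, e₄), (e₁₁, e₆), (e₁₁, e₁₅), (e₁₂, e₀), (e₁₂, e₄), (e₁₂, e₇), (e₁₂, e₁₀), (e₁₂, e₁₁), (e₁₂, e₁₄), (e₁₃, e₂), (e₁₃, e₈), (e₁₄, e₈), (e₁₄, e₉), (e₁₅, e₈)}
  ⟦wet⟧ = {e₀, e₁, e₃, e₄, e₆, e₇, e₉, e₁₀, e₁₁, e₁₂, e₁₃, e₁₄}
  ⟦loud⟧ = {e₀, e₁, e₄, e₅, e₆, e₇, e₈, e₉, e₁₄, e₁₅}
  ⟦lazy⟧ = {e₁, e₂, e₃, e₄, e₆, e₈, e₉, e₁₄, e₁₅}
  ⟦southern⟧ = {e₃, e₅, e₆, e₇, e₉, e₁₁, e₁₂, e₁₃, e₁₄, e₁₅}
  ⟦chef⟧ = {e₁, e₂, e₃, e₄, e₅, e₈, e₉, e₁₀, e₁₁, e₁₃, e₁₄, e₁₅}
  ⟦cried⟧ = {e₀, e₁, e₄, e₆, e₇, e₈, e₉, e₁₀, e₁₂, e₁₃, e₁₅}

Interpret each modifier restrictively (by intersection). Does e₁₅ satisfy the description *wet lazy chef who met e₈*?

⟦who met e₈⟧ = {x : ⟨x, e₈⟩ ∈ ⟦met⟧} = {e₀, e₂, e₃, e₇, e₈, e₉, e₁₃, e₁₄, e₁₅}
⟦chef⟧ = {e₁, e₂, e₃, e₄, e₅, e₈, e₉, e₁₀, e₁₁, e₁₃, e₁₄, e₁₅}
… ∩ ⟦who met e₈⟧ = {e₁, e₂, e₃, e₄, e₅, e₈, e₉, e₁₀, e₁₁, e₁₃, e₁₄, e₁₅} ∩ {e₀, e₂, e₃, e₇, e₈, e₉, e₁₃, e₁₄, e₁₅} = {e₂, e₃, e₈, e₉, e₁₃, e₁₄, e₁₅}
… ∩ ⟦wet⟧ = {e₂, e₃, e₈, e₉, e₁₃, e₁₄, e₁₅} ∩ {e₀, e₁, e₃, e₄, e₆, e₇, e₉, e₁₀, e₁₁, e₁₂, e₁₃, e₁₄} = {e₃, e₉, e₁₃, e₁₄}
… ∩ ⟦lazy⟧ = {e₃, e₉, e₁₃, e₁₄} ∩ {e₁, e₂, e₃, e₄, e₆, e₈, e₉, e₁₄, e₁₅} = {e₃, e₉, e₁₄}
⟦wet lazy chef who met e₈⟧ = {e₃, e₉, e₁₄}; e₁₅ ∉ this set.

no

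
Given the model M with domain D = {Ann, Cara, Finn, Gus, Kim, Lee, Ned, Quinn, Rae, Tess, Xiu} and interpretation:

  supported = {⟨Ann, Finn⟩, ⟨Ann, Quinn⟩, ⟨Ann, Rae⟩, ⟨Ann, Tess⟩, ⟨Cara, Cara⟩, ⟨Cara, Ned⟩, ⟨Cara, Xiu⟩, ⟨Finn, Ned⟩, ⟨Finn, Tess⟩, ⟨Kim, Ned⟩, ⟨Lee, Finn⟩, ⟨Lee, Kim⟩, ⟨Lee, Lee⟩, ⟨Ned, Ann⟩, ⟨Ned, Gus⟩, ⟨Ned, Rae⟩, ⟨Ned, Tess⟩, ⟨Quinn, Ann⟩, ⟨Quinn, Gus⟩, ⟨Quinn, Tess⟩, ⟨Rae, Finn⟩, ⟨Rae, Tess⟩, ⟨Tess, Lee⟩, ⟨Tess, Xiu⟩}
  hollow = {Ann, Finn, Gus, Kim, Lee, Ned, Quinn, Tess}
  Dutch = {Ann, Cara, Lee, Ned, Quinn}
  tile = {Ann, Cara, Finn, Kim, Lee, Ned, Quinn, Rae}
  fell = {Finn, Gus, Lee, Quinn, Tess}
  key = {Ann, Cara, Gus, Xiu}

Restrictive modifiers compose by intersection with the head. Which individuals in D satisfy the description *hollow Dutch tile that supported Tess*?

{Ann, Ned, Quinn}

⟦that supported Tess⟧ = {x : ⟨x, Tess⟩ ∈ ⟦supported⟧} = {Ann, Finn, Ned, Quinn, Rae}
⟦tile⟧ = {Ann, Cara, Finn, Kim, Lee, Ned, Quinn, Rae}
… ∩ ⟦that supported Tess⟧ = {Ann, Cara, Finn, Kim, Lee, Ned, Quinn, Rae} ∩ {Ann, Finn, Ned, Quinn, Rae} = {Ann, Finn, Ned, Quinn, Rae}
… ∩ ⟦hollow⟧ = {Ann, Finn, Ned, Quinn, Rae} ∩ {Ann, Finn, Gus, Kim, Lee, Ned, Quinn, Tess} = {Ann, Finn, Ned, Quinn}
… ∩ ⟦Dutch⟧ = {Ann, Finn, Ned, Quinn} ∩ {Ann, Cara, Lee, Ned, Quinn} = {Ann, Ned, Quinn}
So ⟦hollow Dutch tile that supported Tess⟧ = {Ann, Ned, Quinn}.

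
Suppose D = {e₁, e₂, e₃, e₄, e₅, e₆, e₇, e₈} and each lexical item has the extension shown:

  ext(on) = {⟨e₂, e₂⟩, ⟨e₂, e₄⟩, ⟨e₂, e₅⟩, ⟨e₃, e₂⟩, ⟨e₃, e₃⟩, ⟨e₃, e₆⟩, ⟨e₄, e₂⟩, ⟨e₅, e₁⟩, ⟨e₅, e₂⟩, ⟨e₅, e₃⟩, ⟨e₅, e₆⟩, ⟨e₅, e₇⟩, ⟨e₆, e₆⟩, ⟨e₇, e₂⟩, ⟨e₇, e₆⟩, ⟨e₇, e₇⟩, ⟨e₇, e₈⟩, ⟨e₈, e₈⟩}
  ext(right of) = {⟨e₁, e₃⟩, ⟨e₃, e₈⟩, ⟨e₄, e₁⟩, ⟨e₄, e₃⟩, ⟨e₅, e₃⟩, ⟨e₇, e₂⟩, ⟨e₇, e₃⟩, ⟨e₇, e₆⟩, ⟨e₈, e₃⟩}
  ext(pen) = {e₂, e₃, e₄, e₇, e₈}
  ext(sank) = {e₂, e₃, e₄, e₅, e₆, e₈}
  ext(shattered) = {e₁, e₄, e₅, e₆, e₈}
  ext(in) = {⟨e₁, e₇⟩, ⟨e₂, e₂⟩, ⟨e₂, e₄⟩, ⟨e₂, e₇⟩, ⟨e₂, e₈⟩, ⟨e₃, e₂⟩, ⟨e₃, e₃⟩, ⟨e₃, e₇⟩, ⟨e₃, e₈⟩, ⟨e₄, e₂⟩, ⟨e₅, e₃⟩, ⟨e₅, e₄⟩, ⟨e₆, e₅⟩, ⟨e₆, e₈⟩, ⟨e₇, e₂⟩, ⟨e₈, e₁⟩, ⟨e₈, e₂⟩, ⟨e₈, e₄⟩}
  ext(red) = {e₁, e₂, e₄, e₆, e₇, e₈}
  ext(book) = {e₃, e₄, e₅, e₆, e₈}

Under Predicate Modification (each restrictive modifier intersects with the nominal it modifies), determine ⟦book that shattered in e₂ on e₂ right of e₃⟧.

⟦that shattered⟧ = ⟦shattered⟧ = {e₁, e₄, e₅, e₆, e₈}
⟦in e₂⟧ = {x : ⟨x, e₂⟩ ∈ ⟦in⟧} = {e₂, e₃, e₄, e₇, e₈}
⟦on e₂⟧ = {x : ⟨x, e₂⟩ ∈ ⟦on⟧} = {e₂, e₃, e₄, e₅, e₇}
⟦right of e₃⟧ = {x : ⟨x, e₃⟩ ∈ ⟦right of⟧} = {e₁, e₄, e₅, e₇, e₈}
⟦book⟧ = {e₃, e₄, e₅, e₆, e₈}
… ∩ ⟦that shattered⟧ = {e₃, e₄, e₅, e₆, e₈} ∩ {e₁, e₄, e₅, e₆, e₈} = {e₄, e₅, e₆, e₈}
… ∩ ⟦in e₂⟧ = {e₄, e₅, e₆, e₈} ∩ {e₂, e₃, e₄, e₇, e₈} = {e₄, e₈}
… ∩ ⟦on e₂⟧ = {e₄, e₈} ∩ {e₂, e₃, e₄, e₅, e₇} = {e₄}
… ∩ ⟦right of e₃⟧ = {e₄} ∩ {e₁, e₄, e₅, e₇, e₈} = {e₄}
So ⟦book that shattered in e₂ on e₂ right of e₃⟧ = {e₄}.

{e₄}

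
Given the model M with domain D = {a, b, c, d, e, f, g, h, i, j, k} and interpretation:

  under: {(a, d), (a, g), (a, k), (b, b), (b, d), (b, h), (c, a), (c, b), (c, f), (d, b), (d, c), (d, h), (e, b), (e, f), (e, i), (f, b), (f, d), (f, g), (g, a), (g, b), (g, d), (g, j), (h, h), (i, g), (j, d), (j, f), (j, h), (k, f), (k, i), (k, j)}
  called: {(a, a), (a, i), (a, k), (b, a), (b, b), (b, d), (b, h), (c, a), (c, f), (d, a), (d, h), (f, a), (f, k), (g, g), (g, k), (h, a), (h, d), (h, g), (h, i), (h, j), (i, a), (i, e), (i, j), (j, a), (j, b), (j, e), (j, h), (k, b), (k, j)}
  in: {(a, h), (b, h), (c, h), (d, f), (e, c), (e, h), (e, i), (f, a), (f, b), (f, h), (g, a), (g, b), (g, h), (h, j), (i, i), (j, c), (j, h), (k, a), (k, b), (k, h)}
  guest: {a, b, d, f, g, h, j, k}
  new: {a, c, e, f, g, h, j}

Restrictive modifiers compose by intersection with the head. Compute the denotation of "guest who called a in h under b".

⟦who called a⟧ = {x : ⟨x, a⟩ ∈ ⟦called⟧} = {a, b, c, d, f, h, i, j}
⟦in h⟧ = {x : ⟨x, h⟩ ∈ ⟦in⟧} = {a, b, c, e, f, g, j, k}
⟦under b⟧ = {x : ⟨x, b⟩ ∈ ⟦under⟧} = {b, c, d, e, f, g}
⟦guest⟧ = {a, b, d, f, g, h, j, k}
… ∩ ⟦who called a⟧ = {a, b, d, f, g, h, j, k} ∩ {a, b, c, d, f, h, i, j} = {a, b, d, f, h, j}
… ∩ ⟦in h⟧ = {a, b, d, f, h, j} ∩ {a, b, c, e, f, g, j, k} = {a, b, f, j}
… ∩ ⟦under b⟧ = {a, b, f, j} ∩ {b, c, d, e, f, g} = {b, f}
So ⟦guest who called a in h under b⟧ = {b, f}.

{b, f}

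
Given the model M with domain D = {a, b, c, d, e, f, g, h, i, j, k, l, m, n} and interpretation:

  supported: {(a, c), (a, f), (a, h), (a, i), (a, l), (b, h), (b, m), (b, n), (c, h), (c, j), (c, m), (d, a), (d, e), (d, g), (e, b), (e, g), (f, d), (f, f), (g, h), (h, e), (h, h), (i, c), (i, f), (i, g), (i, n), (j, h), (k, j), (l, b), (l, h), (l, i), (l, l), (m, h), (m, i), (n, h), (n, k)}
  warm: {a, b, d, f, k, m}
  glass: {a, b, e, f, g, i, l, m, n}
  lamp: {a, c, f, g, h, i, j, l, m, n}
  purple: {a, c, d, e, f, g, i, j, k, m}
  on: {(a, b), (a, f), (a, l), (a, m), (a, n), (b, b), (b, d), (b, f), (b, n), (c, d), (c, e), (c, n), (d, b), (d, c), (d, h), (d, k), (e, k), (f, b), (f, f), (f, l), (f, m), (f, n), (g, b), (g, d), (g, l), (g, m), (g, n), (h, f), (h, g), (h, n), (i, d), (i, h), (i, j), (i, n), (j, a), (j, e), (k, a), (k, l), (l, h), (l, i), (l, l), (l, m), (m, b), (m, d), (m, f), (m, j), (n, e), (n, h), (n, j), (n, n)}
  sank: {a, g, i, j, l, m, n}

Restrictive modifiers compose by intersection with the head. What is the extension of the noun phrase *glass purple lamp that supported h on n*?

⟦that supported h⟧ = {x : ⟨x, h⟩ ∈ ⟦supported⟧} = {a, b, c, g, h, j, l, m, n}
⟦on n⟧ = {x : ⟨x, n⟩ ∈ ⟦on⟧} = {a, b, c, f, g, h, i, n}
⟦lamp⟧ = {a, c, f, g, h, i, j, l, m, n}
… ∩ ⟦that supported h⟧ = {a, c, f, g, h, i, j, l, m, n} ∩ {a, b, c, g, h, j, l, m, n} = {a, c, g, h, j, l, m, n}
… ∩ ⟦on n⟧ = {a, c, g, h, j, l, m, n} ∩ {a, b, c, f, g, h, i, n} = {a, c, g, h, n}
… ∩ ⟦glass⟧ = {a, c, g, h, n} ∩ {a, b, e, f, g, i, l, m, n} = {a, g, n}
… ∩ ⟦purple⟧ = {a, g, n} ∩ {a, c, d, e, f, g, i, j, k, m} = {a, g}
So ⟦glass purple lamp that supported h on n⟧ = {a, g}.

{a, g}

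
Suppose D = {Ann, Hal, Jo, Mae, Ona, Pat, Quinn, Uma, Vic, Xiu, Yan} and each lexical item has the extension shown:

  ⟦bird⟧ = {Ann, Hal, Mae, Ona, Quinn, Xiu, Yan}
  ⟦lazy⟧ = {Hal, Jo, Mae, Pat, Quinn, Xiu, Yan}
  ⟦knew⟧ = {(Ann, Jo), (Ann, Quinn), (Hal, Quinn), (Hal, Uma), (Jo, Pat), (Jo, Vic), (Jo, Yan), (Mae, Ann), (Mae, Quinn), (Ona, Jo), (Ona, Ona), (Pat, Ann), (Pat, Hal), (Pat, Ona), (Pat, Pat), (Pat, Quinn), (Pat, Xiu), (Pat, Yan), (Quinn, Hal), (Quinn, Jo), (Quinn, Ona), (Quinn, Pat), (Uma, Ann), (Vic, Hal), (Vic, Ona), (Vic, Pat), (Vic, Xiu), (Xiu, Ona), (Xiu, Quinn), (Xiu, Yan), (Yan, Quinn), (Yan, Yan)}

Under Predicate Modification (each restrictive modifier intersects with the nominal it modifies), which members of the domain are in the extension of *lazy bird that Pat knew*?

⟦that Pat knew⟧ = {x : ⟨Pat, x⟩ ∈ ⟦knew⟧} = {Ann, Hal, Ona, Pat, Quinn, Xiu, Yan}
⟦bird⟧ = {Ann, Hal, Mae, Ona, Quinn, Xiu, Yan}
… ∩ ⟦that Pat knew⟧ = {Ann, Hal, Mae, Ona, Quinn, Xiu, Yan} ∩ {Ann, Hal, Ona, Pat, Quinn, Xiu, Yan} = {Ann, Hal, Ona, Quinn, Xiu, Yan}
… ∩ ⟦lazy⟧ = {Ann, Hal, Ona, Quinn, Xiu, Yan} ∩ {Hal, Jo, Mae, Pat, Quinn, Xiu, Yan} = {Hal, Quinn, Xiu, Yan}
So ⟦lazy bird that Pat knew⟧ = {Hal, Quinn, Xiu, Yan}.

{Hal, Quinn, Xiu, Yan}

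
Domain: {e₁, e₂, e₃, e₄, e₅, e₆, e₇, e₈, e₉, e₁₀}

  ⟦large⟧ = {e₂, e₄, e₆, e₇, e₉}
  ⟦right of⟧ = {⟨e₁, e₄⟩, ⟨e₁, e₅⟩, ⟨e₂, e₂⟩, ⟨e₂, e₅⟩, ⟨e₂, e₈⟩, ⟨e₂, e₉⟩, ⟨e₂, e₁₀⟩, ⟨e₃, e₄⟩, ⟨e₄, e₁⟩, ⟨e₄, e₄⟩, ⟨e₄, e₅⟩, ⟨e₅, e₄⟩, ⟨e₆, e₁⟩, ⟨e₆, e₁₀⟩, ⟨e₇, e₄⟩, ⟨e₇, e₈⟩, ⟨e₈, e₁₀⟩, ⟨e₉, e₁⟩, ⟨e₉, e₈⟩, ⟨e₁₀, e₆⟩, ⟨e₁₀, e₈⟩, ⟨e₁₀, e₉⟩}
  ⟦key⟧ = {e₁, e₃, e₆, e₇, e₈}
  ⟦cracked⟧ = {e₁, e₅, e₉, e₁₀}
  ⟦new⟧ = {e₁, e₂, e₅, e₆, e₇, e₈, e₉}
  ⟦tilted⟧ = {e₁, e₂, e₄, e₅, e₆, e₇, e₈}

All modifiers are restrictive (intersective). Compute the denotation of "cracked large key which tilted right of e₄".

{}

⟦which tilted⟧ = ⟦tilted⟧ = {e₁, e₂, e₄, e₅, e₆, e₇, e₈}
⟦right of e₄⟧ = {x : ⟨x, e₄⟩ ∈ ⟦right of⟧} = {e₁, e₃, e₄, e₅, e₇}
⟦key⟧ = {e₁, e₃, e₆, e₇, e₈}
… ∩ ⟦which tilted⟧ = {e₁, e₃, e₆, e₇, e₈} ∩ {e₁, e₂, e₄, e₅, e₆, e₇, e₈} = {e₁, e₆, e₇, e₈}
… ∩ ⟦right of e₄⟧ = {e₁, e₆, e₇, e₈} ∩ {e₁, e₃, e₄, e₅, e₇} = {e₁, e₇}
… ∩ ⟦cracked⟧ = {e₁, e₇} ∩ {e₁, e₅, e₉, e₁₀} = {e₁}
… ∩ ⟦large⟧ = {e₁} ∩ {e₂, e₄, e₆, e₇, e₉} = ∅
So ⟦cracked large key which tilted right of e₄⟧ = {}.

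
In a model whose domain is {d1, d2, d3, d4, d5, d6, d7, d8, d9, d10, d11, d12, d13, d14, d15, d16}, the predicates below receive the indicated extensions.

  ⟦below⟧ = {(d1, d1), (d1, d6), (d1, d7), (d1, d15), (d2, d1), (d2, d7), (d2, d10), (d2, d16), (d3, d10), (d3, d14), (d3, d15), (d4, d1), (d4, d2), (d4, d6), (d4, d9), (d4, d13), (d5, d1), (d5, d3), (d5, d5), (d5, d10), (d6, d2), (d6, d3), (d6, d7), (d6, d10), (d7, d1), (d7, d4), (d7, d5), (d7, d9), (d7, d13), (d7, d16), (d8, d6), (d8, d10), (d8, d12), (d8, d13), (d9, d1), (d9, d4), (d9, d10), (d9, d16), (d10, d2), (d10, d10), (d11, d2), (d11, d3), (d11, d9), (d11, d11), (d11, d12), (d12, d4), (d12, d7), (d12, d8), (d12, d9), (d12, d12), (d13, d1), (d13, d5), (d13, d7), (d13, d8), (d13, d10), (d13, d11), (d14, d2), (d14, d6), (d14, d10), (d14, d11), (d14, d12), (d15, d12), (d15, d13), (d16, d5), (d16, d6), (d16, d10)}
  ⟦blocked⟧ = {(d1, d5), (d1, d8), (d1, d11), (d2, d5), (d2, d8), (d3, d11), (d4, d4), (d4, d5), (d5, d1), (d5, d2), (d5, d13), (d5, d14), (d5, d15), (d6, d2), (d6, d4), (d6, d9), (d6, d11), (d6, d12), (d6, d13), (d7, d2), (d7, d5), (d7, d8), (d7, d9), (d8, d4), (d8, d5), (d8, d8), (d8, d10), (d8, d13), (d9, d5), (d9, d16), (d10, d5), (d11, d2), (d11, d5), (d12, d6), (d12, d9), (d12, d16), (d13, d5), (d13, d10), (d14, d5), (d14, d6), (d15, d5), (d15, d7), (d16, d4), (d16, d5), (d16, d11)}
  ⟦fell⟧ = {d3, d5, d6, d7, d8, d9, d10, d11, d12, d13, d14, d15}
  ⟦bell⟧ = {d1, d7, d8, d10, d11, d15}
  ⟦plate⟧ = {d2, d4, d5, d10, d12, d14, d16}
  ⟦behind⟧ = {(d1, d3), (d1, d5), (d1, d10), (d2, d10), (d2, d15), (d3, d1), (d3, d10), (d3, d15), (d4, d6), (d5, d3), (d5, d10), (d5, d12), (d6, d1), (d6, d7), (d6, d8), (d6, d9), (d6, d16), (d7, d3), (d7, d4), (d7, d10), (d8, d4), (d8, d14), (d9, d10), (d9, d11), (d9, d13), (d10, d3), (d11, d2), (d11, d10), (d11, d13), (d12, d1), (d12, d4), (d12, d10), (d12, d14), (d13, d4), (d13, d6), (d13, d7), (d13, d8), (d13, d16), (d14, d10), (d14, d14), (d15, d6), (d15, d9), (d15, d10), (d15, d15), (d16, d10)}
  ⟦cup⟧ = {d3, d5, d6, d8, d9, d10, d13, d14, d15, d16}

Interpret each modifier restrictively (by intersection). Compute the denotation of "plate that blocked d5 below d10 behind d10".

{d2, d14, d16}

⟦that blocked d5⟧ = {x : ⟨x, d5⟩ ∈ ⟦blocked⟧} = {d1, d2, d4, d7, d8, d9, d10, d11, d13, d14, d15, d16}
⟦below d10⟧ = {x : ⟨x, d10⟩ ∈ ⟦below⟧} = {d2, d3, d5, d6, d8, d9, d10, d13, d14, d16}
⟦behind d10⟧ = {x : ⟨x, d10⟩ ∈ ⟦behind⟧} = {d1, d2, d3, d5, d7, d9, d11, d12, d14, d15, d16}
⟦plate⟧ = {d2, d4, d5, d10, d12, d14, d16}
… ∩ ⟦that blocked d5⟧ = {d2, d4, d5, d10, d12, d14, d16} ∩ {d1, d2, d4, d7, d8, d9, d10, d11, d13, d14, d15, d16} = {d2, d4, d10, d14, d16}
… ∩ ⟦below d10⟧ = {d2, d4, d10, d14, d16} ∩ {d2, d3, d5, d6, d8, d9, d10, d13, d14, d16} = {d2, d10, d14, d16}
… ∩ ⟦behind d10⟧ = {d2, d10, d14, d16} ∩ {d1, d2, d3, d5, d7, d9, d11, d12, d14, d15, d16} = {d2, d14, d16}
So ⟦plate that blocked d5 below d10 behind d10⟧ = {d2, d14, d16}.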